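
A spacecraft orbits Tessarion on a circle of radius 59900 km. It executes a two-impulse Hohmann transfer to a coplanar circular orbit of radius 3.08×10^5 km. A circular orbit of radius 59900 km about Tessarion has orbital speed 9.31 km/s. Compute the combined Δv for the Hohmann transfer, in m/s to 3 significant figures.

From the circular-orbit relation v² = μ/r at r = 59900 km: μ = v²r = (9.31)² × 59900 = 5.19190×10^6 km³/s².
Transfer-ellipse semi-major axis a_t = (r₁ + r₂)/2 = (59900 + 3.080×10^5)/2 = 1.8395×10^5 km.
At r₁ the circular-orbit speed is v₁ = √(μ/r₁) = 9.3100 km/s.
Transfer-orbit speed at r₁ (vis-viva): v_p = √[μ(2/r₁ − 1/a_t)] = 12.047 km/s.
First burn Δv₁ = |v_p − v₁| = 2.737 km/s.
At r₂, v₂ = √(μ/r₂) = 4.106 km/s.
Transfer-orbit speed at r₂: v_a = √[μ(2/r₂ − 1/a_t)] = 2.343 km/s.
Second burn Δv₂ = |v₂ − v_a| = 1.763 km/s.
Δv = Δv₁ + Δv₂ = 2.737 + 1.763 = 4.500 km/s.

Δv = 4500 m/s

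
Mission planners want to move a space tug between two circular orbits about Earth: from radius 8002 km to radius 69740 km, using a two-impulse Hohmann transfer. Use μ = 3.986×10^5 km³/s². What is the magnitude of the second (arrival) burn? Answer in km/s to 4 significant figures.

Δv₂ = 1.306 km/s

The Hohmann ellipse has a_t = (r₁ + r₂)/2 = 38871 km.
On the circular orbit at r = 69740 km, v_c = √(μ/r) = 2.391 km/s.
Vis-viva on the transfer ellipse at r = 69740 km gives v_t = √[μ(2/r − 1/a_t)] = 1.085 km/s.
Δv₂ = |v_t − v_c| = |1.085 − 2.391| = 1.306 km/s.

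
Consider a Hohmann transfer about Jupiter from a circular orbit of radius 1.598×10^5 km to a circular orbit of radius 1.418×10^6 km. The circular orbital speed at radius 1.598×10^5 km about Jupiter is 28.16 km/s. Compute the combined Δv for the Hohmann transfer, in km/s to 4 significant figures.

Δv = 14.79 km/s

From the circular-orbit relation v² = μ/r at r = 1.598×10^5 km: μ = v²r = (28.16)² × 1.598×10^5 = 1.26719×10^8 km³/s².
The Hohmann ellipse has a_t = (r₁ + r₂)/2 = 7.889×10^5 km.
At r₁ the circular-orbit speed is v₁ = √(μ/r₁) = 28.160 km/s.
Transfer-orbit speed at r₁ (v² = μ(2/r − 1/a)): v_p = √[μ(2/r₁ − 1/a_t)] = 37.754 km/s.
First burn Δv₁ = |v_p − v₁| = 9.594 km/s.
At r₂, v₂ = √(μ/r₂) = 9.4533 km/s.
Transfer-orbit speed at r₂: v_a = √[μ(2/r₂ − 1/a_t)] = 4.2546 km/s.
Second burn Δv₂ = |v₂ − v_a| = 5.199 km/s.
Total Δv = Δv₁ + Δv₂ = 14.79 km/s.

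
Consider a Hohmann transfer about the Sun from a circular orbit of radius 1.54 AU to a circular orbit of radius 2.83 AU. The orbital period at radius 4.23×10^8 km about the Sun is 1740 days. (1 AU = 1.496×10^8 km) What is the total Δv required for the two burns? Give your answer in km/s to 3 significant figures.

From Kepler's third law T² = 4π²r³/μ at r = 4.23×10^8 km, T = 1740 days = 1740 × 86400 s = 1.50336×10^8 s: μ = 4π²r³/T² = 1.32207×10^11 km³/s².
In km: r₁ = 1.54 × 1.496×10^8 = 2.30384×10^8 km; r₂ = 2.83 × 1.496×10^8 = 4.23368×10^8 km.
Semi-major axis of the transfer orbit: a_t = (2.30384×10^8 + 4.23368×10^8)/2 = 3.26876×10^8 km.
Circular speed at r₁: v₁ = √(μ/r₁) = √(1.32207×10^11/2.30384×10^8) = 23.9553 km/s.
Transfer-orbit speed at r₁ (vis-viva): v_p = √[μ(2/r₁ − 1/a_t)] = 27.2627 km/s.
First burn Δv₁ = |v_p − v₁| = 3.307 km/s.
Circular speed at r₂: v₂ = √(μ/r₂) = 17.6713 km/s.
Transfer-orbit speed at r₂: v_a = √[μ(2/r₂ − 1/a_t)] = 14.8355 km/s.
Second burn Δv₂ = |v₂ − v_a| = 2.836 km/s.
Δv = Δv₁ + Δv₂ = 3.307 + 2.836 = 6.143 km/s.

Δv = 6.14 km/s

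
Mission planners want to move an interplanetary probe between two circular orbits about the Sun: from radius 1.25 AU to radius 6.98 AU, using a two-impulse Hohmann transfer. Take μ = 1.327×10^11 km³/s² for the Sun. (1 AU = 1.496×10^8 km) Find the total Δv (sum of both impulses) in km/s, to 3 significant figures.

Δv = 13.1 km/s

In km: r₁ = 1.25 × 1.496×10^8 = 1.870×10^8 km; r₂ = 6.98 × 1.496×10^8 = 1.044208×10^9 km.
Semi-major axis of the transfer orbit: a_t = (1.870×10^8 + 1.044208×10^9)/2 = 6.15604×10^8 km.
Circular speed at r₁: v₁ = √(μ/r₁) = √(1.327×10^11/1.870×10^8) = 26.6388 km/s.
Transfer-orbit speed at r₁ (vis-viva equation): v_p = √[μ(2/r₁ − 1/a_t)] = 34.6942 km/s.
First burn Δv₁ = |v_p − v₁| = 8.0554 km/s.
At r₂, v₂ = √(μ/r₂) = 11.27306 km/s.
Transfer-orbit speed at r₂: v_a = √[μ(2/r₂ − 1/a_t)] = 6.213153 km/s.
Second burn Δv₂ = |v₂ − v_a| = 5.0599 km/s.
Total Δv = Δv₁ + Δv₂ = 13.12 km/s.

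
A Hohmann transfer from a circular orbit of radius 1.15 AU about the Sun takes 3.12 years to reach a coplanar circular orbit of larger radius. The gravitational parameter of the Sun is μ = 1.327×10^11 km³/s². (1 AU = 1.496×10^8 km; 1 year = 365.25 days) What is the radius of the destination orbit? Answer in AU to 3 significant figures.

In km: r₁ = 1.15 × 1.496×10^8 = 1.7204×10^8 km.
Transfer time t = 3.12 years × 365.25 × 86400 s = 9.8459712×10^7 s, and t = π√(a_t³/μ).
So a_t = (μ t²/π²)^(1/3) = (1.327×10^11 × (9.8459712×10^7)² / π²)^(1/3) = 5.0703×10^8 km.
Since a_t = (r₁ + r₂)/2, r₂ = 2a_t − r₁ = 2×5.0703×10^8 − 1.7204×10^8 = 8.4202×10^8 km.
In AU: r₂ = 8.4202×10^8 / 1.496×10^8 = 5.63 AU.

r₂ = 5.63 AU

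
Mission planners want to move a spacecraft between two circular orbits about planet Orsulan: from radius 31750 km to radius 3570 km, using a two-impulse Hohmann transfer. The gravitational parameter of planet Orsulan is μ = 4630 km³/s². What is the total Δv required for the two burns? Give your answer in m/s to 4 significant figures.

Δv = 598.3 m/s

The Hohmann ellipse has a_t = (r₁ + r₂)/2 = 17660 km.
At r₁ the circular-orbit speed is v₁ = √(μ/r₁) = 0.38187 km/s.
Transfer-orbit speed at r₁ (v² = μ(2/r − 1/a)): v_a = √[μ(2/r₁ − 1/a_t)] = 0.17169 km/s.
First burn Δv₁ = |v_a − v₁| = 0.21018 km/s.
Circular speed at r₂: v₂ = √(μ/r₂) = 1.13882 km/s.
Transfer-orbit speed at r₂: v_p = √[μ(2/r₂ − 1/a_t)] = 1.52698 km/s.
Second burn Δv₂ = |v₂ − v_p| = 0.38816 km/s.
Total Δv = Δv₁ + Δv₂ = 0.5983 km/s.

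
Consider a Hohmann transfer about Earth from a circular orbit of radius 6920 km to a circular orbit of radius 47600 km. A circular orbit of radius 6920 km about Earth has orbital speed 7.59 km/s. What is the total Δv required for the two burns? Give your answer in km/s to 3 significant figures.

From the circular-orbit relation v² = μ/r at r = 6920 km: μ = v²r = (7.59)² × 6920 = 3.98648×10^5 km³/s².
The Hohmann ellipse has a_t = (r₁ + r₂)/2 = 27260 km.
Circular speed at r₁: v₁ = √(μ/r₁) = √(3.98648×10^5/6920) = 7.590000 km/s.
Transfer-orbit speed at r₁ (v² = μ(2/r − 1/a)): v_p = √[μ(2/r₁ − 1/a_t)] = 10.02957 km/s.
First burn Δv₁ = |v_p − v₁| = 2.43957 km/s.
Circular speed at r₂: v₂ = √(μ/r₂) = 2.89395 km/s.
Transfer-orbit speed at r₂: v_a = √[μ(2/r₂ − 1/a_t)] = 1.45808 km/s.
Second burn Δv₂ = |v₂ − v_a| = 1.43587 km/s.
Total Δv = Δv₁ + Δv₂ = 3.875 km/s.

Δv = 3.88 km/s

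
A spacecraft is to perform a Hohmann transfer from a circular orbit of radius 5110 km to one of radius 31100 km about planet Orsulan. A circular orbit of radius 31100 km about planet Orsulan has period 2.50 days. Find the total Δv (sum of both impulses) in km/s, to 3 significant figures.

From Kepler's third law T² = 4π²r³/μ at r = 31100 km, T = 2.50 days = 2.50 × 86400 s = 2.160×10^5 s: μ = 4π²r³/T² = 25452.7 km³/s².
Semi-major axis of the transfer orbit: a_t = (5110 + 31100)/2 = 18105 km.
At r₁ the circular-orbit speed is v₁ = √(μ/r₁) = 2.2318 km/s.
Transfer-orbit speed at r₁ (vis-viva equation): v_p = √[μ(2/r₁ − 1/a_t)] = 2.9251 km/s.
First burn Δv₁ = |v_p − v₁| = 0.6933 km/s.
Circular speed at r₂: v₂ = √(μ/r₂) = 0.90466 km/s.
Transfer-orbit speed at r₂: v_a = √[μ(2/r₂ − 1/a_t)] = 0.48062 km/s.
Second burn Δv₂ = |v₂ − v_a| = 0.4240 km/s.
Δv = Δv₁ + Δv₂ = 0.6933 + 0.4240 = 1.117 km/s.

Δv = 1.12 km/s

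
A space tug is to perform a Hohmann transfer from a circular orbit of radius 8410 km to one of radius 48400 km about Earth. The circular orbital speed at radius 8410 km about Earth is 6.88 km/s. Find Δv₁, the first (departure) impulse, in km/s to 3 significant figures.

Δv₁ = 2.10 km/s

From the circular-orbit relation v² = μ/r at r = 8410 km: μ = v²r = (6.88)² × 8410 = 3.98082×10^5 km³/s².
Semi-major axis of the transfer orbit: a_t = (8410 + 48400)/2 = 28405 km.
On the circular orbit at r = 8410 km, v_c = √(μ/r) = 6.880 km/s.
Vis-viva on the transfer ellipse at r = 8410 km gives v_t = √[μ(2/r − 1/a_t)] = 8.981 km/s.
Δv₁ = |v_t − v_c| = |8.981 − 6.880| = 2.101 km/s.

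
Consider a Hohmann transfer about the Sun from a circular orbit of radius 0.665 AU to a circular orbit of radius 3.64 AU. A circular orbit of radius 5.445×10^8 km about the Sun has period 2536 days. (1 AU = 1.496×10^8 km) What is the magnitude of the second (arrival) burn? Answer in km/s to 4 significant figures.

From Kepler's third law T² = 4π²r³/μ at r = 5.445×10^8 km, T = 2536 days = 2536 × 86400 s = 2.191104×10^8 s: μ = 4π²r³/T² = 1.32748×10^11 km³/s².
In km: r₁ = 0.665 × 1.496×10^8 = 9.9484×10^7 km; r₂ = 3.64 × 1.496×10^8 = 5.44544×10^8 km.
Semi-major axis of the transfer orbit: a_t = (9.9484×10^7 + 5.44544×10^8)/2 = 3.22014×10^8 km.
Circular speed at r = 5.44544×10^8 km: v_c = √(μ/r) = 15.613 km/s.
Transfer-orbit speed at the same r (vis-viva, a = a_t): v_t = √[μ(2/r − 1/a_t)] = 8.6783 km/s.
Δv₂ = |v_t − v_c| = |8.6783 − 15.613| = 6.935 km/s.

Δv₂ = 6.935 km/s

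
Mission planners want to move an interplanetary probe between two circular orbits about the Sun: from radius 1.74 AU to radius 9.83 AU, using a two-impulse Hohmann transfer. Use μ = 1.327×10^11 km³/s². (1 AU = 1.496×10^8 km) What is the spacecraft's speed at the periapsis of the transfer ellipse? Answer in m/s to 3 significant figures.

v = 29400 m/s

In km: r₁ = 1.74 × 1.496×10^8 = 2.60304×10^8 km; r₂ = 9.83 × 1.496×10^8 = 1.470568×10^9 km.
The Hohmann ellipse has a_t = (r₁ + r₂)/2 = 8.65436×10^8 km.
The periapsis of the transfer ellipse is at r = 2.60304×10^8 km.
From the vis-viva equation, v = √[μ(2/r − 1/a_t)] = 29.43 km/s.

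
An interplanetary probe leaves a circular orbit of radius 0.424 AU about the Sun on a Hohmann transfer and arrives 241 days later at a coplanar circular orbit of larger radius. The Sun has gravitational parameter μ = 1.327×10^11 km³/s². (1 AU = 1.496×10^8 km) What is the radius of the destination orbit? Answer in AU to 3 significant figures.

r₂ = 1.98 AU

In km: r₁ = 0.424 × 1.496×10^8 = 6.34304×10^7 km.
Transfer time t = 241 days = 2.08224×10^7 s, and t = π√(a_t³/μ).
So a_t = (μ t²/π²)^(1/3) = (1.327×10^11 × (2.08224×10^7)² / π²)^(1/3) = 1.7997×10^8 km.
Since a_t = (r₁ + r₂)/2, r₂ = 2a_t − r₁ = 2×1.7997×10^8 − 6.34304×10^7 = 2.965096×10^8 km.
In AU: r₂ = 2.965096×10^8 / 1.496×10^8 = 1.98 AU.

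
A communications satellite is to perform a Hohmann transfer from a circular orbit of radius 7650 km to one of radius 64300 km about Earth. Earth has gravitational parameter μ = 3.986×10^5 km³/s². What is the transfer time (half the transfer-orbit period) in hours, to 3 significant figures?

t = 9.43 hours

Semi-major axis of the transfer orbit: a_t = (7650 + 64300)/2 = 35975 km.
By Kepler's third law the transfer-orbit period is T = 2π√(a_t³/μ), so t = T/2 = 33950 s.
Converting: 33950 s ÷ 3600 s/hour = 9.43 hours.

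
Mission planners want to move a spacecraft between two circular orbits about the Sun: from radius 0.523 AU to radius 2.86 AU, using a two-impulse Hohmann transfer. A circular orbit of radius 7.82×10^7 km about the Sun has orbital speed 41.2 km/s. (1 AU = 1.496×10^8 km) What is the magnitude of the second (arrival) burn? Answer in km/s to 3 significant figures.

Δv₂ = 7.82 km/s

From the circular-orbit relation v² = μ/r at r = 7.82×10^7 km: μ = v²r = (41.2)² × 7.82×10^7 = 1.32740×10^11 km³/s².
In km: r₁ = 0.523 × 1.496×10^8 = 7.82408×10^7 km; r₂ = 2.86 × 1.496×10^8 = 4.27856×10^8 km.
The Hohmann ellipse has a_t = (r₁ + r₂)/2 = 2.530484×10^8 km.
Circular speed at r = 4.27856×10^8 km: v_c = √(μ/r) = 17.614 km/s.
Vis-viva on the transfer ellipse at r = 4.27856×10^8 km gives v_t = √[μ(2/r − 1/a_t)] = 9.7941 km/s.
Δv₂ = |v_t − v_c| = |9.7941 − 17.614| = 7.820 km/s.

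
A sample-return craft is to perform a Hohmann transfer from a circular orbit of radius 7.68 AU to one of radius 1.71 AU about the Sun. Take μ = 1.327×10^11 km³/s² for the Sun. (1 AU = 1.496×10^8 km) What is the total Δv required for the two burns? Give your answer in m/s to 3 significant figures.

Δv = 10600 m/s

In km: r₁ = 7.68 × 1.496×10^8 = 1.148928×10^9 km; r₂ = 1.71 × 1.496×10^8 = 2.55816×10^8 km.
The Hohmann ellipse has a_t = (r₁ + r₂)/2 = 7.02372×10^8 km.
Circular speed at r₁: v₁ = √(μ/r₁) = √(1.327×10^11/1.148928×10^9) = 10.74704 km/s.
Transfer-orbit speed at r₁ (v² = μ(2/r − 1/a)): v_a = √[μ(2/r₁ − 1/a_t)] = 6.485886 km/s.
First burn Δv₁ = |v_a − v₁| = 4.2612 km/s.
Circular speed at r₂: v₂ = √(μ/r₂) = 22.7757 km/s.
Transfer-orbit speed at r₂: v_p = √[μ(2/r₂ − 1/a_t)] = 29.1296 km/s.
Second burn Δv₂ = |v₂ − v_p| = 6.3539 km/s.
Total Δv = Δv₁ + Δv₂ = 10.62 km/s.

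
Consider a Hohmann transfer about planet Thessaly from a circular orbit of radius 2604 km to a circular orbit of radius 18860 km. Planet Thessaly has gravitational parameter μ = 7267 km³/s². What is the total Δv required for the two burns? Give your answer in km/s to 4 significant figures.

Δv = 0.8590 km/s

Semi-major axis of the transfer orbit: a_t = (2604 + 18860)/2 = 10732 km.
Circular speed at r₁: v₁ = √(μ/r₁) = √(7267/2604) = 1.671 km/s.
On the transfer ellipse at r₁, vis-viva equation gives v_p = √[μ(2/r₁ − 1/a_t)] = 2.215 km/s.
First burn Δv₁ = |v_p − v₁| = 0.5440 km/s.
Circular speed at r₂: v₂ = √(μ/r₂) = 0.62074 km/s.
Transfer-orbit speed at r₂: v_a = √[μ(2/r₂ − 1/a_t)] = 0.30576 km/s.
Second burn Δv₂ = |v₂ − v_a| = 0.3150 km/s.
Δv = Δv₁ + Δv₂ = 0.5440 + 0.3150 = 0.8590 km/s.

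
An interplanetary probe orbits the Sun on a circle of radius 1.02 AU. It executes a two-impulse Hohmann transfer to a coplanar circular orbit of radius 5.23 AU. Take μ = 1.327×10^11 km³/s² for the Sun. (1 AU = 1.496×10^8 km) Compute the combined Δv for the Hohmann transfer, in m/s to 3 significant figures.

Δv = 14200 m/s

In km: r₁ = 1.02 × 1.496×10^8 = 1.52592×10^8 km; r₂ = 5.23 × 1.496×10^8 = 7.82408×10^8 km.
Transfer-ellipse semi-major axis a_t = (r₁ + r₂)/2 = (1.52592×10^8 + 7.82408×10^8)/2 = 4.675×10^8 km.
Circular speed at r₁: v₁ = √(μ/r₁) = √(1.327×10^11/1.52592×10^8) = 29.49 km/s.
On the transfer ellipse at r₁, vis-viva equation gives v_p = √[μ(2/r₁ − 1/a_t)] = 38.15 km/s.
First burn Δv₁ = |v_p − v₁| = 8.660 km/s.
At r₂, v₂ = √(μ/r₂) = 13.023 km/s.
Transfer-orbit speed at r₂: v_a = √[μ(2/r₂ − 1/a_t)] = 7.4404 km/s.
Second burn Δv₂ = |v₂ − v_a| = 5.583 km/s.
Total Δv = Δv₁ + Δv₂ = 14.24 km/s.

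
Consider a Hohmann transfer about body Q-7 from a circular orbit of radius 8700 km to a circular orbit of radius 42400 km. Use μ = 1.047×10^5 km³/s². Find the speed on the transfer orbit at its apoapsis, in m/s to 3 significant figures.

v = 917 m/s

The Hohmann ellipse has a_t = (r₁ + r₂)/2 = 25550 km.
The apoapsis of the transfer ellipse is at r = 42400 km.
From the vis-viva equation, v = √[μ(2/r − 1/a_t)] = 0.9170 km/s.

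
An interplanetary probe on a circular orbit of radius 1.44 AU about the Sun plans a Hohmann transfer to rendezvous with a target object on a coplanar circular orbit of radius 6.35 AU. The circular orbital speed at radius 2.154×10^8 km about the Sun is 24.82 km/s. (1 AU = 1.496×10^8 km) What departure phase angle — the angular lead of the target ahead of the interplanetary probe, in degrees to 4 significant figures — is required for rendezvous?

From the circular-orbit relation v² = μ/r at r = 2.154×10^8 km: μ = v²r = (24.82)² × 2.154×10^8 = 1.32693×10^11 km³/s².
In km: r₁ = 1.44 × 1.496×10^8 = 2.15424×10^8 km; r₂ = 6.35 × 1.496×10^8 = 9.4996×10^8 km.
Transfer-ellipse semi-major axis a_t = (r₁ + r₂)/2 = (2.15424×10^8 + 9.4996×10^8)/2 = 5.82692×10^8 km.
The half-period of the transfer ellipse is t = π√(a_t³/μ) = 1.2131×10^8 s.
Target angular speed ω₂ = √(μ/r₂³) = 1.2441×10^-8 rad/s.
Angle swept by the target during transfer: ω₂·t = 1.5092 rad = 86.47°.
The interplanetary probe traverses 180° on the transfer ellipse, so the target must lead by 180° − 86.47° = 93.53°.

φ = 93.53°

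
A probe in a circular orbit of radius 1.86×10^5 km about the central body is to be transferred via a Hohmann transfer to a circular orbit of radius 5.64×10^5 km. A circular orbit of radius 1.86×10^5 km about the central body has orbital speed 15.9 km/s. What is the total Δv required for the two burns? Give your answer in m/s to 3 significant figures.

From the circular-orbit relation v² = μ/r at r = 1.86×10^5 km: μ = v²r = (15.9)² × 1.86×10^5 = 4.70227×10^7 km³/s².
Semi-major axis of the transfer orbit: a_t = (1.860×10^5 + 5.640×10^5)/2 = 3.750×10^5 km.
At r₁ the circular-orbit speed is v₁ = √(μ/r₁) = 15.9000 km/s.
Transfer-orbit speed at r₁ (v² = μ(2/r − 1/a)): v_p = √[μ(2/r₁ − 1/a_t)] = 19.4994 km/s.
First burn Δv₁ = |v_p − v₁| = 3.5994 km/s.
Circular speed at r₂: v₂ = √(μ/r₂) = 9.13091 km/s.
Transfer-orbit speed at r₂: v_a = √[μ(2/r₂ − 1/a_t)] = 6.43065 km/s.
Second burn Δv₂ = |v₂ − v_a| = 2.7003 km/s.
Δv = Δv₁ + Δv₂ = 3.5994 + 2.7003 = 6.300 km/s.

Δv = 6300 m/s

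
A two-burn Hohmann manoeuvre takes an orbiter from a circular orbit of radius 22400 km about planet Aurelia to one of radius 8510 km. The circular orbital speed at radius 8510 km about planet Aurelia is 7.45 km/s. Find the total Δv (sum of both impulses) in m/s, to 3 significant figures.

From the circular-orbit relation v² = μ/r at r = 8510 km: μ = v²r = (7.45)² × 8510 = 4.72326×10^5 km³/s².
The Hohmann ellipse has a_t = (r₁ + r₂)/2 = 15455 km.
Circular speed at r₁: v₁ = √(μ/r₁) = √(4.72326×10^5/22400) = 4.592 km/s.
Transfer-orbit speed at r₁ (vis-viva equation): v_a = √[μ(2/r₁ − 1/a_t)] = 3.407 km/s.
First burn Δv₁ = |v_a − v₁| = 1.185 km/s.
At r₂, v₂ = √(μ/r₂) = 7.450 km/s.
Transfer-orbit speed at r₂: v_p = √[μ(2/r₂ − 1/a_t)] = 8.969 km/s.
Second burn Δv₂ = |v₂ − v_p| = 1.519 km/s.
Δv = Δv₁ + Δv₂ = 1.185 + 1.519 = 2.704 km/s.

Δv = 2700 m/s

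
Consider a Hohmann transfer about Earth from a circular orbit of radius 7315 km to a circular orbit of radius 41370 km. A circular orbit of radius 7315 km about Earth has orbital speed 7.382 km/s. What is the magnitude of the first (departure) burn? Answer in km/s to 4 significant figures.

Δv₁ = 2.242 km/s

From the circular-orbit relation v² = μ/r at r = 7315 km: μ = v²r = (7.382)² × 7315 = 3.98623×10^5 km³/s².
Semi-major axis of the transfer orbit: a_t = (7315 + 41370)/2 = 24342.5 km.
On the circular orbit at r = 7315 km, v_c = √(μ/r) = 7.382 km/s.
Vis-viva on the transfer ellipse at r = 7315 km gives v_t = √[μ(2/r − 1/a_t)] = 9.624 km/s.
Δv₁ = |v_t − v_c| = |9.624 − 7.382| = 2.242 km/s.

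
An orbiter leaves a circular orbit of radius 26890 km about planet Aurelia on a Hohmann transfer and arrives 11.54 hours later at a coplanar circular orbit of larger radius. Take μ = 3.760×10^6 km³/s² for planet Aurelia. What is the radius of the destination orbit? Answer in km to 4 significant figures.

Transfer time t = 11.54 hours = 41544 s, and t = π√(a_t³/μ).
So a_t = (μ t²/π²)^(1/3) = (3.760×10^6 × (41544)² / π²)^(1/3) = 86956 km.
Since a_t = (r₁ + r₂)/2, r₂ = 2a_t − r₁ = 2×86956 − 26890 = 1.47022×10^5 km.

r₂ = 1.470×10^5 km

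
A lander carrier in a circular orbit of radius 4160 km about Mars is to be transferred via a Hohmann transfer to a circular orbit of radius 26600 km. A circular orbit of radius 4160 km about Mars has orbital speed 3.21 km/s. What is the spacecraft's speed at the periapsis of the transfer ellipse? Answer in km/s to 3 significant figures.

v = 4.22 km/s

From the circular-orbit relation v² = μ/r at r = 4160 km: μ = v²r = (3.21)² × 4160 = 42865.1 km³/s².
Semi-major axis of the transfer orbit: a_t = (4160 + 26600)/2 = 15380 km.
The periapsis of the transfer ellipse is at r = 4160 km.
Applying v² = μ(2/r − 1/a_t): v = 4.222 km/s.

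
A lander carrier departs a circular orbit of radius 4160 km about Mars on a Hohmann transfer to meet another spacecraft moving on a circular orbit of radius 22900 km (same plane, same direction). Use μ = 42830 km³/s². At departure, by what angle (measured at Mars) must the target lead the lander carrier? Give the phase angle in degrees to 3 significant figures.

φ = 98.3°

Semi-major axis of the transfer orbit: a_t = (4160 + 22900)/2 = 13530 km.
Transfer time t = π√(a_t³/μ) = 23890.4 s.
The target's mean motion on its circular orbit is ω₂ = √(μ/r₂³) = 5.97201×10^-5 rad/s.
Angle swept by the target during transfer: ω₂·t = 1.42674 rad = 81.746°.
The lander carrier traverses 180° on the transfer ellipse, so the target must lead by 180° − 81.746° = 98.3°.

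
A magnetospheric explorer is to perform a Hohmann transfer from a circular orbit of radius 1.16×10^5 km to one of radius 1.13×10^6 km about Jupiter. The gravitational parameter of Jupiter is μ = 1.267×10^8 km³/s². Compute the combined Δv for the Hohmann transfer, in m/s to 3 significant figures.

Transfer-ellipse semi-major axis a_t = (r₁ + r₂)/2 = (1.160×10^5 + 1.130×10^6)/2 = 6.230×10^5 km.
At r₁ the circular-orbit speed is v₁ = √(μ/r₁) = 33.05 km/s.
On the transfer ellipse at r₁, v² = μ(2/r − 1/a) gives v_p = √[μ(2/r₁ − 1/a_t)] = 44.51 km/s.
First burn Δv₁ = |v_p − v₁| = 11.46 km/s.
Circular speed at r₂: v₂ = √(μ/r₂) = 10.589 km/s.
Transfer-orbit speed at r₂: v_a = √[μ(2/r₂ − 1/a_t)] = 4.5691 km/s.
Second burn Δv₂ = |v₂ − v_a| = 6.020 km/s.
Total Δv = Δv₁ + Δv₂ = 17.48 km/s.

Δv = 17500 m/s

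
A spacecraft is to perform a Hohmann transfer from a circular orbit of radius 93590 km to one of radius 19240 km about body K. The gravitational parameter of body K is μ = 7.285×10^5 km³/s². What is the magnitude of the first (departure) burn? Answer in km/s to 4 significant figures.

Transfer-ellipse semi-major axis a_t = (r₁ + r₂)/2 = (93590 + 19240)/2 = 56415 km.
On the circular orbit at r = 93590 km, v_c = √(μ/r) = 2.790 km/s.
Vis-viva on the transfer ellipse at r = 93590 km gives v_t = √[μ(2/r − 1/a_t)] = 1.629 km/s.
Δv₁ = |v_t − v_c| = |1.629 − 2.790| = 1.161 km/s.

Δv₁ = 1.161 km/s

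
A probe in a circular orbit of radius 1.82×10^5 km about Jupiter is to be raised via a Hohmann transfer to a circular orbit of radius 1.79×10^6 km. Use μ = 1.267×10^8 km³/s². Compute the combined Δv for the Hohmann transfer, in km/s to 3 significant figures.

Δv = 14.0 km/s

Transfer-ellipse semi-major axis a_t = (r₁ + r₂)/2 = (1.820×10^5 + 1.790×10^6)/2 = 9.860×10^5 km.
At r₁ the circular-orbit speed is v₁ = √(μ/r₁) = 26.385 km/s.
On the transfer ellipse at r₁, vis-viva equation gives v_p = √[μ(2/r₁ − 1/a_t)] = 35.550 km/s.
First burn Δv₁ = |v_p − v₁| = 9.165 km/s.
At r₂, v₂ = √(μ/r₂) = 8.4132 km/s.
Transfer-orbit speed at r₂: v_a = √[μ(2/r₂ − 1/a_t)] = 3.6146 km/s.
Second burn Δv₂ = |v₂ − v_a| = 4.799 km/s.
Δv = Δv₁ + Δv₂ = 9.165 + 4.799 = 13.96 km/s.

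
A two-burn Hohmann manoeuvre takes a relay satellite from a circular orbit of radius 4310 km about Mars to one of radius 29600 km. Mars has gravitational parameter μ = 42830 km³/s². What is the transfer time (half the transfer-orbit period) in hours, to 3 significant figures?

Transfer-ellipse semi-major axis a_t = (r₁ + r₂)/2 = (4310 + 29600)/2 = 16955 km.
Half the transfer-orbit period gives t = π√(a_t³/μ) = 33510 s.
Converting: 33510 s ÷ 3600 s/hour = 9.31 hours.

t = 9.31 hours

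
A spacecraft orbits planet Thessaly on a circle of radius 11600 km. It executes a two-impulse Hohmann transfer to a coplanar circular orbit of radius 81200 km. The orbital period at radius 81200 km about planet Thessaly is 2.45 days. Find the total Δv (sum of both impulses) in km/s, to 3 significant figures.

Δv = 3.26 km/s

From Kepler's third law T² = 4π²r³/μ at r = 81200 km, T = 2.45 days = 2.45 × 86400 s = 2.1168×10^5 s: μ = 4π²r³/T² = 4.71702×10^5 km³/s².
The Hohmann ellipse has a_t = (r₁ + r₂)/2 = 46400 km.
Circular speed at r₁: v₁ = √(μ/r₁) = √(4.71702×10^5/11600) = 6.377 km/s.
Transfer-orbit speed at r₁ (vis-viva): v_p = √[μ(2/r₁ − 1/a_t)] = 8.436 km/s.
First burn Δv₁ = |v_p − v₁| = 2.059 km/s.
Circular speed at r₂: v₂ = √(μ/r₂) = 2.410 km/s.
Transfer-orbit speed at r₂: v_a = √[μ(2/r₂ − 1/a_t)] = 1.205 km/s.
Second burn Δv₂ = |v₂ − v_a| = 1.205 km/s.
Total Δv = Δv₁ + Δv₂ = 3.264 km/s.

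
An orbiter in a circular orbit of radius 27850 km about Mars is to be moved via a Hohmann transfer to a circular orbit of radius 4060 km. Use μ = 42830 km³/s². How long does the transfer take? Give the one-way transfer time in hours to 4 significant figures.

Semi-major axis of the transfer orbit: a_t = (27850 + 4060)/2 = 15955 km.
By Kepler's third law the transfer-orbit period is T = 2π√(a_t³/μ), so t = T/2 = 30593 s.
Converting: 30593 s ÷ 3600 s/hour = 8.498 hours.

t = 8.498 hours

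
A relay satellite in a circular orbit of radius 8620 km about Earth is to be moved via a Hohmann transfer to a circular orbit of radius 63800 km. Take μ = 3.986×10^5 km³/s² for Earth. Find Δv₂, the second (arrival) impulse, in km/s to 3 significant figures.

The Hohmann ellipse has a_t = (r₁ + r₂)/2 = 36210 km.
Circular speed at r = 63800 km: v_c = √(μ/r) = 2.500 km/s.
Vis-viva on the transfer ellipse at r = 63800 km gives v_t = √[μ(2/r − 1/a_t)] = 1.220 km/s.
Δv₂ = |v_t − v_c| = |1.220 − 2.500| = 1.280 km/s.

Δv₂ = 1.28 km/s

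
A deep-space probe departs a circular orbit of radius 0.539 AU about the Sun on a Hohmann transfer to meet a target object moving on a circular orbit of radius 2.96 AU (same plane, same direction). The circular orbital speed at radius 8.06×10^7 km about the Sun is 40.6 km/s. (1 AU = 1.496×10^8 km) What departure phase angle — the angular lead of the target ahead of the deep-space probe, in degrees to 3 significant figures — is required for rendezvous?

From the circular-orbit relation v² = μ/r at r = 8.06×10^7 km: μ = v²r = (40.6)² × 8.06×10^7 = 1.32858×10^11 km³/s².
In km: r₁ = 0.539 × 1.496×10^8 = 8.06344×10^7 km; r₂ = 2.96 × 1.496×10^8 = 4.42816×10^8 km.
Transfer-ellipse semi-major axis a_t = (r₁ + r₂)/2 = (8.06344×10^7 + 4.42816×10^8)/2 = 2.617252×10^8 km.
Transfer time t = π√(a_t³/μ) = 3.649×10^7 s.
Target angular speed ω₂ = √(μ/r₂³) = 3.912×10^-8 rad/s.
Angle swept by the target during transfer: ω₂·t = 1.4275 rad = 81.79°.
Arrival is 180° from departure on the ellipse, so φ = 180° − 81.79° = 98.2°.

φ = 98.2°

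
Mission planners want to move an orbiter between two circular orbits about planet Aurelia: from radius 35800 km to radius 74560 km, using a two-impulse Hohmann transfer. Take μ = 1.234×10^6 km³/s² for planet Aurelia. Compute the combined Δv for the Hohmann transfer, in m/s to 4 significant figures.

Transfer-ellipse semi-major axis a_t = (r₁ + r₂)/2 = (35800 + 74560)/2 = 55180 km.
Circular speed at r₁: v₁ = √(μ/r₁) = √(1.234×10^6/35800) = 5.87105 km/s.
On the transfer ellipse at r₁, vis-viva gives v_p = √[μ(2/r₁ − 1/a_t)] = 6.82462 km/s.
First burn Δv₁ = |v_p − v₁| = 0.9536 km/s.
At r₂, v₂ = √(μ/r₂) = 4.0682 km/s.
Transfer-orbit speed at r₂: v_a = √[μ(2/r₂ − 1/a_t)] = 3.2768 km/s.
Second burn Δv₂ = |v₂ − v_a| = 0.7914 km/s.
Total Δv = Δv₁ + Δv₂ = 1.745 km/s.

Δv = 1745 m/s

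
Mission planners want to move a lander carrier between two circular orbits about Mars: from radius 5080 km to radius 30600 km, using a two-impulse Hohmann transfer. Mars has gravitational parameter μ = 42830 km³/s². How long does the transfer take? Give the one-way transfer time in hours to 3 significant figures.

t = 10.0 hours

Transfer-ellipse semi-major axis a_t = (r₁ + r₂)/2 = (5080 + 30600)/2 = 17840 km.
By Kepler's third law the transfer-orbit period is T = 2π√(a_t³/μ), so t = T/2 = 36170 s.
Converting: 36170 s ÷ 3600 s/hour = 10.0 hours.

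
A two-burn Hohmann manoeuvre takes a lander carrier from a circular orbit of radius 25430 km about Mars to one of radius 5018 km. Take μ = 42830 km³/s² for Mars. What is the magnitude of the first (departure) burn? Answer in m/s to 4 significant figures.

The Hohmann ellipse has a_t = (r₁ + r₂)/2 = 15224 km.
On the circular orbit at r = 25430 km, v_c = √(μ/r) = 1.2978 km/s.
Vis-viva on the transfer ellipse at r = 25430 km gives v_t = √[μ(2/r − 1/a_t)] = 0.74508 km/s.
Δv₁ = |v_t − v_c| = |0.74508 − 1.2978| = 0.5527 km/s.

Δv₁ = 552.7 m/s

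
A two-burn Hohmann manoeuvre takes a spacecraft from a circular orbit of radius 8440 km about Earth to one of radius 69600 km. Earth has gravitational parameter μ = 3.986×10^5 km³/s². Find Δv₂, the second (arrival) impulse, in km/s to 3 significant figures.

Semi-major axis of the transfer orbit: a_t = (8440 + 69600)/2 = 39020 km.
Circular speed at r = 69600 km: v_c = √(μ/r) = 2.393 km/s.
Vis-viva on the transfer ellipse at r = 69600 km gives v_t = √[μ(2/r − 1/a_t)] = 1.113 km/s.
Δv₂ = |v_t − v_c| = |1.113 − 2.393| = 1.280 km/s.

Δv₂ = 1.28 km/s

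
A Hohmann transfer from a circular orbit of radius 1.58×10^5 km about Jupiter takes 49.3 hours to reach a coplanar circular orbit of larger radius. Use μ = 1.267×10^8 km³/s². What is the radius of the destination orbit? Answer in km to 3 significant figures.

r₂ = 1.32×10^6 km

Transfer time t = 49.3 hours = 1.7748×10^5 s, and t = π√(a_t³/μ).
So a_t = (μ t²/π²)^(1/3) = (1.267×10^8 × (1.7748×10^5)² / π²)^(1/3) = 7.3948×10^5 km.
Since a_t = (r₁ + r₂)/2, r₂ = 2a_t − r₁ = 2×7.3948×10^5 − 1.580×10^5 = 1.32096×10^6 km.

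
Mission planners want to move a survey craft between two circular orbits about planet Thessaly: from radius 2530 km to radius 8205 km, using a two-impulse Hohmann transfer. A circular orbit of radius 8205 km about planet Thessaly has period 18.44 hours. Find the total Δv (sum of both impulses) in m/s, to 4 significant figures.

Δv = 574.0 m/s

From Kepler's third law T² = 4π²r³/μ at r = 8205 km, T = 18.44 hours = 18.44 × 3600 s = 66384 s: μ = 4π²r³/T² = 4948.44 km³/s².
Transfer-ellipse semi-major axis a_t = (r₁ + r₂)/2 = (2530 + 8205)/2 = 5367.5 km.
Circular speed at r₁: v₁ = √(μ/r₁) = √(4948.44/2530) = 1.3985 km/s.
On the transfer ellipse at r₁, vis-viva equation gives v_p = √[μ(2/r₁ − 1/a_t)] = 1.7291 km/s.
First burn Δv₁ = |v_p − v₁| = 0.3306 km/s.
At r₂, v₂ = √(μ/r₂) = 0.7766 km/s.
Transfer-orbit speed at r₂: v_a = √[μ(2/r₂ − 1/a_t)] = 0.5332 km/s.
Second burn Δv₂ = |v₂ − v_a| = 0.2434 km/s.
Δv = Δv₁ + Δv₂ = 0.3306 + 0.2434 = 0.5740 km/s.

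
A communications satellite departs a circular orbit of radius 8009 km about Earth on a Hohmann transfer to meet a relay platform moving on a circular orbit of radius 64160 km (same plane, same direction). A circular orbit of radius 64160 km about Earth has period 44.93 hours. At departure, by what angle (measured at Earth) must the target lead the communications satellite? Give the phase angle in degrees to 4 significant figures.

φ = 104.1°

From Kepler's third law T² = 4π²r³/μ at r = 64160 km, T = 44.93 hours = 44.93 × 3600 s = 1.61748×10^5 s: μ = 4π²r³/T² = 3.98543×10^5 km³/s².
Transfer-ellipse semi-major axis a_t = (r₁ + r₂)/2 = (8009 + 64160)/2 = 36084.5 km.
The half-period of the transfer ellipse is t = π√(a_t³/μ) = 34110 s.
Target angular speed ω₂ = √(μ/r₂³) = 3.885×10^-5 rad/s.
Angle swept by the target during transfer: ω₂·t = 1.325 rad = 75.92°.
Arrival is 180° from departure on the ellipse, so φ = 180° − 75.92° = 104.1°.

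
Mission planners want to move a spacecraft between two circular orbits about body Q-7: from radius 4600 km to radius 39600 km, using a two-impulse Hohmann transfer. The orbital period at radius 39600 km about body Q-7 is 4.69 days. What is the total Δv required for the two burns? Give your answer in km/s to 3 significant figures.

From Kepler's third law T² = 4π²r³/μ at r = 39600 km, T = 4.69 days = 4.69 × 86400 s = 4.05216×10^5 s: μ = 4π²r³/T² = 14930.4 km³/s².
Transfer-ellipse semi-major axis a_t = (r₁ + r₂)/2 = (4600 + 39600)/2 = 22100 km.
At r₁ the circular-orbit speed is v₁ = √(μ/r₁) = 1.802 km/s.
On the transfer ellipse at r₁, vis-viva gives v_p = √[μ(2/r₁ − 1/a_t)] = 2.412 km/s.
First burn Δv₁ = |v_p − v₁| = 0.6100 km/s.
At r₂, v₂ = √(μ/r₂) = 0.6140 km/s.
Transfer-orbit speed at r₂: v_a = √[μ(2/r₂ − 1/a_t)] = 0.2801 km/s.
Second burn Δv₂ = |v₂ − v_a| = 0.3339 km/s.
Δv = Δv₁ + Δv₂ = 0.6100 + 0.3339 = 0.9439 km/s.

Δv = 0.944 km/s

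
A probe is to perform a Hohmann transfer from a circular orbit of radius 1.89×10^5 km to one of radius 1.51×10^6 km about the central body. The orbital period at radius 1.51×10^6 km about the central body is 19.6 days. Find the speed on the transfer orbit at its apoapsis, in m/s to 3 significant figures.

v = 2640 m/s

From Kepler's third law T² = 4π²r³/μ at r = 1.51×10^6 km, T = 19.6 days = 19.6 × 86400 s = 1.69344×10^6 s: μ = 4π²r³/T² = 4.73970×10^7 km³/s².
The Hohmann ellipse has a_t = (r₁ + r₂)/2 = 8.495×10^5 km.
At apoapsis, r = 1.510×10^6 km.
From the vis-viva equation, v = √[μ(2/r − 1/a_t)] = 2.643 km/s.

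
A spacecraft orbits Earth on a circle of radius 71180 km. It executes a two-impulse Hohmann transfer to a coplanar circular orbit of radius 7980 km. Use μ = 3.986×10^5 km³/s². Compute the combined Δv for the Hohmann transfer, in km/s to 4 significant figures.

Δv = 3.714 km/s

Semi-major axis of the transfer orbit: a_t = (71180 + 7980)/2 = 39580 km.
Circular speed at r₁: v₁ = √(μ/r₁) = √(3.986×10^5/71180) = 2.3664 km/s.
Transfer-orbit speed at r₁ (vis-viva): v_a = √[μ(2/r₁ − 1/a_t)] = 1.0626 km/s.
First burn Δv₁ = |v_a − v₁| = 1.304 km/s.
Circular speed at r₂: v₂ = √(μ/r₂) = 7.068 km/s.
Transfer-orbit speed at r₂: v_p = √[μ(2/r₂ − 1/a_t)] = 9.478 km/s.
Second burn Δv₂ = |v₂ − v_p| = 2.410 km/s.
Δv = Δv₁ + Δv₂ = 1.304 + 2.410 = 3.714 km/s.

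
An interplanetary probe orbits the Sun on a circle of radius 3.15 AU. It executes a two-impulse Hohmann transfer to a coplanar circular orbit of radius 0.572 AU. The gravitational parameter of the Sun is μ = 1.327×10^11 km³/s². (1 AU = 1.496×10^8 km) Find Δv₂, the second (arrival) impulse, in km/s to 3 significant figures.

Δv₂ = 11.9 km/s

In km: r₁ = 3.15 × 1.496×10^8 = 4.7124×10^8 km; r₂ = 0.572 × 1.496×10^8 = 8.55712×10^7 km.
Semi-major axis of the transfer orbit: a_t = (4.7124×10^8 + 8.55712×10^7)/2 = 2.784056×10^8 km.
On the circular orbit at r = 8.55712×10^7 km, v_c = √(μ/r) = 39.38 km/s.
Transfer-orbit speed at the same r (vis-viva, a = a_t): v_t = √[μ(2/r − 1/a_t)] = 51.23 km/s.
Δv₂ = |v_t − v_c| = |51.23 − 39.38| = 11.85 km/s.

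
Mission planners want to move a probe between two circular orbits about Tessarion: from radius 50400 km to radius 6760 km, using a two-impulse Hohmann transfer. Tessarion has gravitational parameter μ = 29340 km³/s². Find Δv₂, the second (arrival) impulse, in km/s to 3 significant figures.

Δv₂ = 0.683 km/s

The Hohmann ellipse has a_t = (r₁ + r₂)/2 = 28580 km.
Circular speed at r = 6760 km: v_c = √(μ/r) = 2.08332 km/s.
Transfer-orbit speed at the same r (vis-viva, a = a_t): v_t = √[μ(2/r − 1/a_t)] = 2.76656 km/s.
Δv₂ = |v_t − v_c| = |2.76656 − 2.08332| = 0.6832 km/s.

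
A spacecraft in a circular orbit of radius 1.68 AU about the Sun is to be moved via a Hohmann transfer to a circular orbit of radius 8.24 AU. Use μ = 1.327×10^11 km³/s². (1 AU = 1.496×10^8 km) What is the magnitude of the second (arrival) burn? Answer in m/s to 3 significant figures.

In km: r₁ = 1.68 × 1.496×10^8 = 2.51328×10^8 km; r₂ = 8.24 × 1.496×10^8 = 1.232704×10^9 km.
The Hohmann ellipse has a_t = (r₁ + r₂)/2 = 7.42016×10^8 km.
On the circular orbit at r = 1.232704×10^9 km, v_c = √(μ/r) = 10.375 km/s.
Transfer-orbit speed at the same r (vis-viva, a = a_t): v_t = √[μ(2/r − 1/a_t)] = 6.0384 km/s.
Δv₂ = |v_t − v_c| = |6.0384 − 10.375| = 4.337 km/s.

Δv₂ = 4340 m/s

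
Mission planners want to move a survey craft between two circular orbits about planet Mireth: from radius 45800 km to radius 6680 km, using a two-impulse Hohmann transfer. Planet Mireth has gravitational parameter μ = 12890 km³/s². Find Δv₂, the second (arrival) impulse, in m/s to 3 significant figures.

Δv₂ = 446 m/s

Semi-major axis of the transfer orbit: a_t = (45800 + 6680)/2 = 26240 km.
Circular speed at r = 6680 km: v_c = √(μ/r) = 1.3891 km/s.
Vis-viva on the transfer ellipse at r = 6680 km gives v_t = √[μ(2/r − 1/a_t)] = 1.8352 km/s.
Δv₂ = |v_t − v_c| = |1.8352 − 1.3891| = 0.4461 km/s.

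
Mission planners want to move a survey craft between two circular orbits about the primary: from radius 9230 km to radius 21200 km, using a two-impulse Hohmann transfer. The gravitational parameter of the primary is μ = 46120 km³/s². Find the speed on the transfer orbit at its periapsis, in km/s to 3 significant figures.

Transfer-ellipse semi-major axis a_t = (r₁ + r₂)/2 = (9230 + 21200)/2 = 15215 km.
The periapsis of the transfer ellipse is at r = 9230 km.
Applying v² = μ(2/r − 1/a_t): v = 2.639 km/s.

v = 2.64 km/s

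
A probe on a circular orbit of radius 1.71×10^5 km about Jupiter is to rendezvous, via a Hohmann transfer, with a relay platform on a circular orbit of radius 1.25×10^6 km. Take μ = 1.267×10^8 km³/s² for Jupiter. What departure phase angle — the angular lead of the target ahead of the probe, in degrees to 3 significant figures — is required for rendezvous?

The Hohmann ellipse has a_t = (r₁ + r₂)/2 = 7.105×10^5 km.
Transfer time t = π√(a_t³/μ) = 1.6715×10^5 s.
The target's mean motion on its circular orbit is ω₂ = √(μ/r₂³) = 8.0542×10^-6 rad/s.
Angle swept by the target during transfer: ω₂·t = 1.3463 rad = 77.14°.
The probe traverses 180° on the transfer ellipse, so the target must lead by 180° − 77.14° = 103°.

φ = 103°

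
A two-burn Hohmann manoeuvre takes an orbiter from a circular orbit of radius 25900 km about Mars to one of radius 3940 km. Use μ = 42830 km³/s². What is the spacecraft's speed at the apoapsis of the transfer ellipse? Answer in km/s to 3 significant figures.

v = 0.661 km/s

The Hohmann ellipse has a_t = (r₁ + r₂)/2 = 14920 km.
At apoapsis, r = 25900 km.
Applying v² = μ(2/r − 1/a_t): v = 0.6608 km/s.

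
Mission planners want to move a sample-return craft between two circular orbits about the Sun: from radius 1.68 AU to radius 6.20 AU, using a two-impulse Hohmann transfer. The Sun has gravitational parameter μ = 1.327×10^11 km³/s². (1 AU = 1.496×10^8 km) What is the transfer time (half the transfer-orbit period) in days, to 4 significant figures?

t = 1428 days

In km: r₁ = 1.68 × 1.496×10^8 = 2.51328×10^8 km; r₂ = 6.20 × 1.496×10^8 = 9.2752×10^8 km.
The Hohmann ellipse has a_t = (r₁ + r₂)/2 = 5.89424×10^8 km.
Transfer time t = π√(a_t³/μ) = π√((5.89424×10^8)³ / 1.327×10^11) = 1.234×10^8 s.
Converting: 1.234×10^8 s ÷ 86400 s/day = 1428 days.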